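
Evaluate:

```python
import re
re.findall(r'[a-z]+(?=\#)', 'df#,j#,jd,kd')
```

['df', 'j']

The lookaround is zero-width — it requires the adjacent text to match without consuming it, so the asserted text isn't part of the match.
Matches: at [0:2] → 'df'; at [4:5] → 'j'.
With no groups in the pattern, `findall` gives back each whole match — 2 here.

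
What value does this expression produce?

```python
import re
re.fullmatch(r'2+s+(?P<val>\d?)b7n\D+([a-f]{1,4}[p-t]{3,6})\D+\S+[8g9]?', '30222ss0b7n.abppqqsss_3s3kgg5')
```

None

`re.fullmatch` is like wrapping the pattern in `^…$` (in single-line mode).
Here the string isn't matched end-to-end, so the call returns None.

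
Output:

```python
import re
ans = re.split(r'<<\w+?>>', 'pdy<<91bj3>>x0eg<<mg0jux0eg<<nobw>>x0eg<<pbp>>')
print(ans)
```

Matches to split on: at [3:12] → '<<91bj3>>'; at [27:35] → '<<nobw>>'; at [39:46] → '<<pbp>>'.
Each match becomes a cut point; 4 segments remain.

['pdy', 'x0eg<<mg0jux0eg', 'x0eg', '']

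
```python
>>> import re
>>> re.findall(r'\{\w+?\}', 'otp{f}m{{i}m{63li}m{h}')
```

Walking the string: at [3:6] → '{f}'; at [8:11] → '{i}'; at [12:18] → '{63li}'; at [19:22] → '{h}'.
With no groups in the pattern, `findall` gives back each whole match — 4 here.

['{f}', '{i}', '{63li}', '{h}']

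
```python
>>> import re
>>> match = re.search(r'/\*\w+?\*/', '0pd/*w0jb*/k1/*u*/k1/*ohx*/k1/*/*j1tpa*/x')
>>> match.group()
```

'/*w0jb*/'

`re.search` tries every starting position until one works.
The match spans [3:11] → '/*w0jb*/'.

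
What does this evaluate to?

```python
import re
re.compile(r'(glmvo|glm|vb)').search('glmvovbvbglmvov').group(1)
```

'glmvo'

The regex engine tests alternatives in the order written; an earlier branch that matches wins even if a later one would match more.
`re.search` tries every starting position until one works.
The match spans [0:5] → 'glmvo'.
Captured: group 1 = 'glmvo'.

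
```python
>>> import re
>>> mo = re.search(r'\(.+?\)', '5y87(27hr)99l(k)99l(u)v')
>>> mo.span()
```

Lazy quantifiers expand one character at a time until the remainder of the pattern can match.
`re.search` tries every starting position until one works.
The match spans [4:10] → '(27hr)'.

(4, 10)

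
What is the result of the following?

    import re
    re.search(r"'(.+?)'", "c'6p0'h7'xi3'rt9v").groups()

('6p0',)

A non-greedy quantifier consumes as few characters as it can — just enough that the remainder of the pattern still matches from where it stops; whatever follows it matches normally.
`re.search` tries every starting position until one works.
The match spans [1:6] → "'6p0'".
Captured: group 1 = '6p0'.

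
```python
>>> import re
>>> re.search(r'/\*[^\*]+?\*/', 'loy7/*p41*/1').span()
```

(4, 11)

The match spans [4:11] → '/*p41*/'.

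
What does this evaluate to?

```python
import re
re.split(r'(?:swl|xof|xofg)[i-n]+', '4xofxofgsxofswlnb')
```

['4xofxofgsxof', 'b']

Splitting on the pattern gives 2 pieces.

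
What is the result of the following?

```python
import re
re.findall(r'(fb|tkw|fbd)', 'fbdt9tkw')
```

['fb', 'tkw']

`|` is ordered: at each position the engine commits to the first alternative that works.
Scanning left to right: at [0:2] match 'fb', group 1 = 'fb'; at [5:8] match 'tkw', group 1 = 'tkw'.
One capturing group, so `findall` returns just the captured substring from each match — 2 in all.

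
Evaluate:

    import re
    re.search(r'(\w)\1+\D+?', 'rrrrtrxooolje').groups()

('r',)

`\1` is not a pattern — it's the concrete string captured by group 1, re-applied verbatim.
`re.search` scans for the first position where the pattern succeeds.
The match spans [0:5] → 'rrrrt'.
Captured: group 1 = 'r'.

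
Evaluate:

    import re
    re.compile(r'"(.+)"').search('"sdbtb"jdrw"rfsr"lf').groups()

`re.search` scans for the first position where the pattern succeeds.
The match spans [0:17] → '"sdbtb"jdrw"rfsr"'.
Captured: group 1 = 'sdbtb"jdrw"rfsr'.

('sdbtb"jdrw"rfsr',)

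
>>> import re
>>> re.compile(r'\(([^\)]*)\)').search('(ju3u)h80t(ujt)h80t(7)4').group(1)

'ju3u'

`search` walks the string left to right and returns the first match it finds.
The match spans [0:6] → '(ju3u)'.
Captured: group 1 = 'ju3u'.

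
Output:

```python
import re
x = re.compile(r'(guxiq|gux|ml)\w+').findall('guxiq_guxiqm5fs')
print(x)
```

['guxiq']

Branches in `(...|...)` are attempted left-to-right; the first branch that allows the whole pattern to succeed is taken.
Walking the string: at [0:15] match 'guxiq_guxiqm5fs', group 1 = 'guxiq'.
`findall` collects group 1 from the one match (1 total).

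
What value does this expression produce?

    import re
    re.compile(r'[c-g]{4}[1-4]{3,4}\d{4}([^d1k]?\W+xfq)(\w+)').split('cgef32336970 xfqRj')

['', ' xfq', 'Rj', '']

Pattern: exactly 4 of a character in [c-g]; then 3 to 4 of a character in [1-4], then exactly 4 of a digit; then optionally any character except [d1k], then one or more of a non-word character, then the literal 'xfq' (captured); then one or more of a word character (captured).
`re.split` interleaves the captured-group text with the surrounding fragments.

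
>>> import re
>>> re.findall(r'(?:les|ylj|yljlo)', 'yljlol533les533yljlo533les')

['ylj', 'les', 'ylj', 'les']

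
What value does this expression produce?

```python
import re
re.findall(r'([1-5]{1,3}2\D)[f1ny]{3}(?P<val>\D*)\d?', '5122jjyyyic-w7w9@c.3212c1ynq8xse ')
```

[('3212c', 'q')]

The pattern matches 1 to 3 of a character in [1-5], then a literal '2', then a non-digit (captured); then exactly 3 of one of [f1ny]; then zero or more of a non-digit (captured as 'val'); then optionally a digit.
With 2 capturing groups, `findall` returns a 2-tuple per match.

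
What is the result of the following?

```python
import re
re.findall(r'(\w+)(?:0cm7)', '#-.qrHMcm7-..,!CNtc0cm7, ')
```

['CNtc']

This matches one or more of a word character (captured); then the literal '0cm', then the literal '7' (non-capturing group).
`findall` collects group 1 from the one match (1 total).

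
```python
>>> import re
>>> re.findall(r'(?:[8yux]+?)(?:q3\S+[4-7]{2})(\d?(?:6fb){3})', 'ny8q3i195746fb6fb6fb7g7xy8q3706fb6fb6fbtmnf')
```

`findall` collects group 1 from the one match (1 total).

['6fb6fb6fb']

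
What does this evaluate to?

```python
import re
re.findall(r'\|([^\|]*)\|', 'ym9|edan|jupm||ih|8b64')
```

['edan', '']

Scanning left to right: at [3:9] match '|edan|', group 1 = 'edan'; at [13:15] match '||', group 1 = ''.
One capturing group, so `findall` returns just the captured substring from each match — 2 in all.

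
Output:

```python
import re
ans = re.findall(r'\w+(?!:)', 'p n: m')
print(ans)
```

['p', 'm']

`(?!…)`/`(?<!…)` only lets a position through if the neighbouring text does NOT match; no characters are consumed.
Since nothing is captured, `findall` lists the 2 matched substrings directly.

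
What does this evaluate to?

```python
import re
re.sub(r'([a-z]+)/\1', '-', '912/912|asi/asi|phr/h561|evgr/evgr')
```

'912/912|-|phr/h561|-'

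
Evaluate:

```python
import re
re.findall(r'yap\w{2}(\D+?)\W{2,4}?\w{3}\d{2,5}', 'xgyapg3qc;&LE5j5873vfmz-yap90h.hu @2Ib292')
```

['h.hu']

This matches the literal 'yap', then exactly 2 of a word character; then one or more of a non-digit (lazy) (captured); then 2 to 4 of a non-word character (lazy), then exactly 3 of a word character, then 2 to 5 of a digit.
`findall` collects group 1 from the one match (1 total).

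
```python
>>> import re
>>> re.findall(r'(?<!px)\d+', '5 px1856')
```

`(?!…)`/`(?<!…)` only lets a position through if the neighbouring text does NOT match; no characters are consumed.
With no groups in the pattern, `findall` gives back each whole match — 2 here.

['5', '856']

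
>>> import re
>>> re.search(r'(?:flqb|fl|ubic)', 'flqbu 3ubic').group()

'flqb'

Branches in `(...|...)` are attempted left-to-right; the first branch that allows the whole pattern to succeed is taken.
The match spans [0:4] → 'flqb'.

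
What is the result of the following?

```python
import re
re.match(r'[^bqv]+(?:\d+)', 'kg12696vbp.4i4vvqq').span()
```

`match` is anchored at position 0; if the pattern doesn't fit there, it returns None.
The match spans [0:7] → 'kg12696'.

(0, 7)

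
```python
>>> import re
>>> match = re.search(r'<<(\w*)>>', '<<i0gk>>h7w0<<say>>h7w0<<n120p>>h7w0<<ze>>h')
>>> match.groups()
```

Unlike `match`, `search` isn't anchored — it looks for the pattern anywhere in the string.
The match spans [0:8] → '<<i0gk>>'.
Captured: group 1 = 'i0gk'.

('i0gk',)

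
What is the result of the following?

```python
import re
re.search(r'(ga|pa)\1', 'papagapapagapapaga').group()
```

'papa'

`\1` is not a pattern — it's the concrete string captured by group 1, re-applied verbatim.
The match spans [0:4] → 'papa'.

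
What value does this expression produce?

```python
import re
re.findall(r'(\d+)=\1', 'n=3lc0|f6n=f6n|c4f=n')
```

[]

With a single group, `findall` returns only what that group captured — 0 items.
Nothing in the string satisfies the pattern, so the list is empty.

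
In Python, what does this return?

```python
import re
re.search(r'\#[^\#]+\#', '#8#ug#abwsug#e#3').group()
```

The match spans [0:3] → '#8#'.

'#8#'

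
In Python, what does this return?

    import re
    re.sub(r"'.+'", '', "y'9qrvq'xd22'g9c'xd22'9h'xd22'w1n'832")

Matches: at [1:34] → "'9qrvq'xd22'g9c'xd22'9h'xd22'w1n'".
`sub` substitutes '' at each match site.

'y832'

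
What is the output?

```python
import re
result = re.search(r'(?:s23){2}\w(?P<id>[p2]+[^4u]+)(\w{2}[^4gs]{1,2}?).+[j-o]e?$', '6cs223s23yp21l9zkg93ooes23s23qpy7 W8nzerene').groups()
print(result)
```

('py7 W8n', 'zer')

The match spans [23:43] → 's23s23qpy7 W8nzerene'.
Captured: group 1 = 'py7 W8n', group 2 = 'zer'.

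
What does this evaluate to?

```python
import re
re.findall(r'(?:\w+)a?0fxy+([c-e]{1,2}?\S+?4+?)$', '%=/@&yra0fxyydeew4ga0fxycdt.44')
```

Pattern: one or more of a word character (non-capturing group); then optionally the literal 'a', then the literal '0fx', then one or more of the literal 'y'; then 1 to 2 of a character in [c-e] (lazy), then one or more of a non-whitespace character (lazy), then one or more of a literal '4' (lazy) (captured); then anchored at the end.
`findall` collects group 1 from the one match (1 total).

['cdt.44']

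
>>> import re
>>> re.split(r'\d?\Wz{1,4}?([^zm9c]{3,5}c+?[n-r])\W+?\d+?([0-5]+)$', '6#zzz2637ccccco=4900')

The `?` after the quantifier makes it lazy — it takes as little as possible before letting the rest of the pattern try.
`re.split` interleaves the captured-group text with the surrounding fragments.

['', '2637ccccco', '00', '']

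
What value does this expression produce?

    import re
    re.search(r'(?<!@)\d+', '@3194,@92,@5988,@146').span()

A negative assertion filters positions out without eating any characters.
`re.search` scans for the first position where the pattern succeeds.
The match spans [2:5] → '194'.

(2, 5)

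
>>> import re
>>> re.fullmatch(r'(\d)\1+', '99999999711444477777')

None

`re.fullmatch` requires the pattern to consume the entire string.
Here the pattern can't cover the whole string, so the call returns None.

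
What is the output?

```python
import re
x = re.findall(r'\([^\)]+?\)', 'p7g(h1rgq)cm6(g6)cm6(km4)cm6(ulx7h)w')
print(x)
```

['(h1rgq)', '(g6)', '(km4)', '(ulx7h)']

Scanning left to right: at [3:10] → '(h1rgq)'; at [13:17] → '(g6)'; at [20:25] → '(km4)'; at [28:35] → '(ulx7h)'.
No capturing groups, so `findall` returns the 4 full match strings.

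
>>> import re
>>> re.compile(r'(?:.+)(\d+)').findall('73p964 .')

Pattern: one or more of any character (non-capturing group); then one or more of a digit (captured).
With a single group, `findall` returns only what that group captured — 1 item.

['4']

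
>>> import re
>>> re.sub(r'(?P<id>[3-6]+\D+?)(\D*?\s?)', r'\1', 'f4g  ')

The pattern matches one or more of a character in [3-6], then one or more of a non-digit (lazy) (captured as 'id'); then zero or more of a non-digit (lazy), then optionally whitespace (captured).
Because the quantifier is non-greedy, it stops expanding at the earliest point where the rest of the pattern can succeed.
Matches: at [1:4] → '4g '.
Each match is replaced using the text its own group 1 captured.

'f4g '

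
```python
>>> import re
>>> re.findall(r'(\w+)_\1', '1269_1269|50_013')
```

`\1` has to match the exact text group 1 already captured.
Matches: at [0:9] match '1269_1269', group 1 = '1269'; at [11:14] match '0_0', group 1 = '0'.
`findall` collects group 1 from each match (2 total).

['1269', '0']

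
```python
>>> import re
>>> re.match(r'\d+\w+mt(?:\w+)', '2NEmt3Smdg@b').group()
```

'2NEmt3Smdg'

`re.match` won't scan ahead — the pattern has to work from the very first character.
The match spans [0:10] → '2NEmt3Smdg'.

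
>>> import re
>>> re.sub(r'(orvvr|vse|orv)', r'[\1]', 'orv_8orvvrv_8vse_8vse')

'[orv]_8[orvvr]v_8[vse]_8[vse]'

`|` is ordered: at each position the engine commits to the first alternative that works.
Matches: at [0:3] → 'orv'; at [5:10] → 'orvvr'; at [13:16] → 'vse'; at [18:21] → 'vse'.
`\1` in the replacement pulls in group 1's text for each match.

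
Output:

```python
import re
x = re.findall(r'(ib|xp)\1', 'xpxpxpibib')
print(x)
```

['xp', 'ib']

The backreference `\1` re-matches whatever the first group consumed, character for character.
Scanning left to right: at [0:4] match 'xpxp', group 1 = 'xp'; at [6:10] match 'ibib', group 1 = 'ib'.
Because there's exactly one group, `findall` drops the full match and keeps group 1 from each hit.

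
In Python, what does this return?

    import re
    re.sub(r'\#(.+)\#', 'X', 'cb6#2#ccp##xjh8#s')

'cb6Xs'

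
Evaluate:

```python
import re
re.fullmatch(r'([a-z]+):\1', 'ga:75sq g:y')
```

None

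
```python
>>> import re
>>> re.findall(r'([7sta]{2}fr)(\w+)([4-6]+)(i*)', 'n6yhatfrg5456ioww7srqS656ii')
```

[('atfr', 'g5456ioww7srqS65', '6', 'ii')]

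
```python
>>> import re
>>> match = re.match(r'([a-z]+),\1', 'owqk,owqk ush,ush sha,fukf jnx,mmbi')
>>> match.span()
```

(0, 9)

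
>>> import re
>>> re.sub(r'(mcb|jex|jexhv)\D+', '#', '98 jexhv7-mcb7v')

'98 #7-mcb7v'

Matches: at [3:8] → 'jexhv'.
Every occurrence is swapped for '#'.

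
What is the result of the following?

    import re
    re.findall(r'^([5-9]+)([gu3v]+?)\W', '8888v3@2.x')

With 2 capturing groups, `findall` returns a 2-tuple per match.

[('8888', 'v3')]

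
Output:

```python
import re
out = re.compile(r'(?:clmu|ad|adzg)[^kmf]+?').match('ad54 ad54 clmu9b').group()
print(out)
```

With `match`, the pattern is implicitly anchored at the beginning.
The match spans [0:3] → 'ad5'.

ad5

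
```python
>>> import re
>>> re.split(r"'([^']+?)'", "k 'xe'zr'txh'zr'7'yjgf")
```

['k ', 'xe', 'zr', 'txh', 'zr', '7', 'yjgf']

Matches to split on: at [2:6] → "'xe'"; at [8:13] → "'txh'"; at [15:18] → "'7'".
With a capturing group present, the delimiter's captured portion is kept in the result list.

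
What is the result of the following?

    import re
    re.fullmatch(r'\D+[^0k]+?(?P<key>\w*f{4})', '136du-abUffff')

None

Pattern: one or more of a non-digit, then one or more of any character except [0k] (lazy); then zero or more of a word character, then exactly 4 of a literal 'f' (captured as 'key').
`re.fullmatch` requires the pattern to consume the entire string.
Here there's no way to consume every character, so the call returns None.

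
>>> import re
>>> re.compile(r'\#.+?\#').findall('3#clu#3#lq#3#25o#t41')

With the lazy modifier that quantifier settles for the fewest repetitions that let the rest of the pattern succeed (the atoms after it are unaffected and can still be greedy).
Matches: at [1:6] → '#clu#'; at [7:11] → '#lq#'; at [12:17] → '#25o#'.
`findall` yields the raw match text (3 of them) because the pattern has no groups.

['#clu#', '#lq#', '#25o#']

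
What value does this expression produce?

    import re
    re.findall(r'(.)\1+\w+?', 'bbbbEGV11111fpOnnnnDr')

['b', '1', 'n']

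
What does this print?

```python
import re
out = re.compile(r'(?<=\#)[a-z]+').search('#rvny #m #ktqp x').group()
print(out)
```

rvny

Lookahead/lookbehind check context without consuming it, so the matched span excludes the asserted characters.
`re.search` scans for the first position where the pattern succeeds.
The match spans [1:5] → 'rvny'.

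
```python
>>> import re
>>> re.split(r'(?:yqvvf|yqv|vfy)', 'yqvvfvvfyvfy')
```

Branches in `(...|...)` are attempted left-to-right; the first branch that allows the whole pattern to succeed is taken.
Matches to split on: at [0:5] → 'yqvvf'; at [6:9] → 'vfy'; at [9:12] → 'vfy'.
The string is cut at each match, leaving 4 pieces.

['', 'v', '', '']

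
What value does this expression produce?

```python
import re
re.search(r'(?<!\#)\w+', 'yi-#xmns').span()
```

(0, 2)

`(?!…)`/`(?<!…)` only lets a position through if the neighbouring text does NOT match; no characters are consumed.
The match spans [0:2] → 'yi'.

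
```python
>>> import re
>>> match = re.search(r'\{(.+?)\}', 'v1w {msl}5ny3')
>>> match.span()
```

(4, 9)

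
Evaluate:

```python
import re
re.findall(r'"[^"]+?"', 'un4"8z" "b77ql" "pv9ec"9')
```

['"8z"', '"b77ql"', '"pv9ec"']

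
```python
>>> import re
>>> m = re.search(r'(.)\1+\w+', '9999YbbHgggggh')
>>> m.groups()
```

The match spans [0:14] → '9999YbbHgggggh'.
Captured: group 1 = '9'.

('9',)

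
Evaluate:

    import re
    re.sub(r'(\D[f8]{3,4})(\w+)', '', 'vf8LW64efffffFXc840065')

'vf8LW64'

The pattern matches a non-digit, then 3 to 4 of one of [f8] (captured); then one or more of a word character (captured).
Matches: at [7:22] → 'efffffFXc840065'.
`sub` substitutes '' at each match site.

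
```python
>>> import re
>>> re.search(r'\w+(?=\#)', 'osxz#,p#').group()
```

Because the assertion is zero-width, the text it checks is not consumed and won't appear in the result.
`re.search` scans for the first position where the pattern succeeds.
The match spans [0:4] → 'osxz'.

'osxz'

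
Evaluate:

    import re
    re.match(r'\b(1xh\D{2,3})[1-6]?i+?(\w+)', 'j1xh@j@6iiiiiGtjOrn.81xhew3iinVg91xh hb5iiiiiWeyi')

None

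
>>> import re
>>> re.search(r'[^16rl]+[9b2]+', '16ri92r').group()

'i92'

Pattern: one or more of any character except [16rl]; then one or more of one of [9b2].
`search` walks the string left to right and returns the first match it finds.
The match spans [3:6] → 'i92'.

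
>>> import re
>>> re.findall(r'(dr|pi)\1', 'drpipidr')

['pi']

After group 1 captures some text, `\1` only succeeds where that same text appears again.
Because there's exactly one group, `findall` drops the full match and keeps group 1 from the one hit.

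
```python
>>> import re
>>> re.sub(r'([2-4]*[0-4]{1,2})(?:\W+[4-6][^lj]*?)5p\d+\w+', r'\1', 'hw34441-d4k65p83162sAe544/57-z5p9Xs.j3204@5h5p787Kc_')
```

This matches zero or more of a character in [2-4], then 1 to 2 of a character in [0-4] (captured); then one or more of a non-word character, then a character in [4-6], then zero or more of any character except [lj] (lazy) (non-capturing group); then the literal '5p', then one or more of a digit, then one or more of a word character.
`\1` in the replacement pulls in group 1's text for each match.

'hw34441-d4k65p83162sAe544.j3204'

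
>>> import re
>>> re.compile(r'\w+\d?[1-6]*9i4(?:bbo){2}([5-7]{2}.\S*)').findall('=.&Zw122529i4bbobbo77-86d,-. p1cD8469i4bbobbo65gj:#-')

The pattern matches one or more of a word character, then optionally a digit; then zero or more of a character in [1-6], then the literal '9i4', then the literal 'bbo' repeated 2 times; then exactly 2 of a character in [5-7], then any character, then zero or more of a non-whitespace character (captured).
One capturing group, so `findall` returns just the captured substring from each match — 2 in all.

['77-86d,-.', '65gj:#-']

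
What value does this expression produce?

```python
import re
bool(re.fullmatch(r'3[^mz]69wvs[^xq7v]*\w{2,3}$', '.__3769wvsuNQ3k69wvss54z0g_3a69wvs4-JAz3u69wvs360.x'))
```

For `fullmatch`, every character of the input must be accounted for by the pattern.
Here there's no way to consume every character, so the call returns None, and `bool(None)` is False.

False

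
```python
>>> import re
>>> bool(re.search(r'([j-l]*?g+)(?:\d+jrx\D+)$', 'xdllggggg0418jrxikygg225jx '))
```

False

The pattern matches zero or more of a character in [j-l] (lazy), then one or more of a literal 'g' (captured); then one or more of a digit, then the literal 'jrx', then one or more of a non-digit (non-capturing group); then anchored at the end.
`re.search` tries every starting position until one works.
Here the pattern never matches, so the call returns None, and `bool(None)` is False.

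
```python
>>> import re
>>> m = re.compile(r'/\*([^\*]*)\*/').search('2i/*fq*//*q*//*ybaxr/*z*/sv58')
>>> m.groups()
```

('fq',)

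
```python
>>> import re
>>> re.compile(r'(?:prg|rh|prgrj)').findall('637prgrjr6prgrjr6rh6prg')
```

['prg', 'prg', 'rh', 'prg']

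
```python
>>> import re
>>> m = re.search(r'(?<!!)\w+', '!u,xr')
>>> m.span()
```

(3, 5)

`(?!…)`/`(?<!…)` only lets a position through if the neighbouring text does NOT match; no characters are consumed.
`re.search` tries every starting position until one works.
The match spans [3:5] → 'xr'.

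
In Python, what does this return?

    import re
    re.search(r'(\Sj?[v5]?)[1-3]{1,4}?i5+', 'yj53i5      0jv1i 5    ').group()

Pattern: a non-whitespace character, then optionally a literal 'j', then optionally one of [v5] (captured); then 1 to 4 of a character in [1-3] (lazy), then the literal 'i', then one or more of the literal '5'.
The match spans [0:6] → 'yj53i5'.

'yj53i5'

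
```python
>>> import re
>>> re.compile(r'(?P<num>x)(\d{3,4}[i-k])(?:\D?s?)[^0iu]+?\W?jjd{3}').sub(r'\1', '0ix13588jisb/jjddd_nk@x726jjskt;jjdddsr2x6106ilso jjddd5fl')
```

'0ix13588jisb/jjddd_nk@xsr2x5fl'

The pattern matches a literal 'x' (captured as 'num'); then 3 to 4 of a digit, then a character in [i-k] (captured); then optionally a non-digit, then optionally the literal 's' (non-capturing group); then one or more of any character except [0iu] (lazy); then optionally a non-word character, then the literal 'jj', then exactly 3 of the literal 'd'.
Matches: at [22:37] → 'x726jjskt;jjddd'; at [40:55] → 'x6106ilso jjddd'.
The replacement refers to a captured group, so each match is rewritten using its own captured text.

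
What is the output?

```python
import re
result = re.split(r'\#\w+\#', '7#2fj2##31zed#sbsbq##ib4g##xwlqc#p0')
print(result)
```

['7', '', 'sbsbq#', '', 'p0']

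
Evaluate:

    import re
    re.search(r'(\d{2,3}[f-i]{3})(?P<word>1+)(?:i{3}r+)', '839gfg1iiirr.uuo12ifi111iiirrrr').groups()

This matches 2 to 3 of a digit, then exactly 3 of a character in [f-i] (captured); then one or more of a literal '1' (captured as 'word'); then exactly 3 of a literal 'i', then one or more of a literal 'r' (non-capturing group).
`re.search` scans for the first position where the pattern succeeds.
The match spans [0:12] → '839gfg1iiirr'.
Captured: group 1 = '839gfg', group 2 = '1'.

('839gfg', '1')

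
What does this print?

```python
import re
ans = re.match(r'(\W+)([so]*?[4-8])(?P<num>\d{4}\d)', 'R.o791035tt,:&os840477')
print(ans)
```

None

Pattern: one or more of a non-word character (captured); then zero or more of one of [so] (lazy), then a character in [4-8] (captured); then exactly 4 of a digit, then a digit (captured as 'num').
`re.match` only tries the pattern at the start of the string.
Here the string doesn't start with a match, so the call returns None.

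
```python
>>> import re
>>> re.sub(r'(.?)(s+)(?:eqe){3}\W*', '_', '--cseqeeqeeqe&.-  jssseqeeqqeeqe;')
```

Pattern: optionally any character (captured); then one or more of a literal 's' (captured); then the literal 'eqe' repeated 3 times, then zero or more of a non-word character.
Matches: at [2:18] → 'cseqeeqeeqe&.-  '.
`sub` substitutes '_' at each match site.

'--_jssseqeeqqeeqe;'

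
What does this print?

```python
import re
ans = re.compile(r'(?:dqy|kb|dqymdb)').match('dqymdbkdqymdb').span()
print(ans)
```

(0, 3)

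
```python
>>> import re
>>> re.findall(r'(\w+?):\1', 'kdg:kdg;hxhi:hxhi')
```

['kdg', 'hxhi']

`\1` is not a pattern — it's the concrete string captured by group 1, re-applied verbatim.
One capturing group, so `findall` returns just the captured substring from each match — 2 in all.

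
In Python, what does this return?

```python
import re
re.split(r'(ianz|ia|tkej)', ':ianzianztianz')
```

[':', 'ianz', '', 'ianz', 't', 'ianz', '']

`|` is ordered: at each position the engine commits to the first alternative that works.
`re.split` interleaves the captured-group text with the surrounding fragments.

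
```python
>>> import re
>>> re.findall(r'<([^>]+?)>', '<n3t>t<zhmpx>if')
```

Matches: at [0:5] match '<n3t>', group 1 = 'n3t'; at [6:13] match '<zhmpx>', group 1 = 'zhmpx'.
With a single group, `findall` returns only what that group captured — 2 items.

['n3t', 'zhmpx']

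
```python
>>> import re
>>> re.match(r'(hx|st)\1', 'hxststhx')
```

None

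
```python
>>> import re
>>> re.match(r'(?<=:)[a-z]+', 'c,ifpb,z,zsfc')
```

None

With `match`, the pattern is implicitly anchored at the beginning.
Here the string doesn't start with a match, so the call returns None.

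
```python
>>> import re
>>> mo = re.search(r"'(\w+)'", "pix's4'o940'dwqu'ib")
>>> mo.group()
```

The match spans [3:7] → "'s4'".

"'s4'"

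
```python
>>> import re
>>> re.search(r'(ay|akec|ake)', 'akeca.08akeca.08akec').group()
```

Alternation tries branches left to right and keeps the first one that lets the overall match succeed at that position.
`search` walks the string left to right and returns the first match it finds.
The match spans [0:4] → 'akec'.
Captured: group 1 = 'akec'.

'akec'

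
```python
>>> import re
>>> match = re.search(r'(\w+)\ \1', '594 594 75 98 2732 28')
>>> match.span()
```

(0, 7)

`\1` is not a pattern — it's the concrete string captured by group 1, re-applied verbatim.
`re.search` tries every starting position until one works.
The match spans [0:7] → '594 594'.
Captured: group 1 = '594'.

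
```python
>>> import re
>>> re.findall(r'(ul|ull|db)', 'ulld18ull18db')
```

['ul', 'ul', 'db']

`|` is ordered: at each position the engine commits to the first alternative that works.
`findall` collects group 1 from each match (3 total).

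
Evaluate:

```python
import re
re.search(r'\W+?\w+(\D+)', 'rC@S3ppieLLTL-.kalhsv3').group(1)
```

'-.kalhsv'

The match spans [2:21] → '@S3ppieLLTL-.kalhsv'.
Captured: group 1 = '-.kalhsv'.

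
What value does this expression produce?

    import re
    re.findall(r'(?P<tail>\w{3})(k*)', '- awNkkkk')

This matches exactly 3 of a word character (captured as 'tail'); then zero or more of a literal 'k' (captured).
2 groups means the one result is a tuple of 2 captured strings — 1 here.

[('awN', 'kkkk')]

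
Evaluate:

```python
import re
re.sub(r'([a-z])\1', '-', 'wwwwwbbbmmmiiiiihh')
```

'--w-b-m--i-'

The backreference `\1` re-matches whatever the first group consumed, character for character.
Matches: at [0:2] → 'ww'; at [2:4] → 'ww'; at [5:7] → 'bb'; at [8:10] → 'mm'; at [11:13] → 'ii'; ….
Each match is replaced by '-'.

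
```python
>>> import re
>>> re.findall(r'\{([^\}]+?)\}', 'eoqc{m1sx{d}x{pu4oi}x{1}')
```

With a single group, `findall` returns only what that group captured — 3 items.

['m1sx{d', 'pu4oi', '1']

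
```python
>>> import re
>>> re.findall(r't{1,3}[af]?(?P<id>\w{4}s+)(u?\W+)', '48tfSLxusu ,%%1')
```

[('SLxus', 'u ,%%')]

This matches 1 to 3 of a literal 't', then optionally one of [af]; then exactly 4 of a word character, then one or more of the literal 's' (captured as 'id'); then optionally a literal 'u', then one or more of a non-word character (captured).
Matches: at [2:14] match 'tfSLxusu ,%%', groups = ('SLxus', 'u ,%%').
2 groups means the one result is a tuple of 2 captured strings — 1 here.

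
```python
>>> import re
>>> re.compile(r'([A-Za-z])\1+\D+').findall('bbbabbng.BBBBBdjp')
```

The backreference `\1` re-matches whatever the first group consumed, character for character.
`findall` collects group 1 from the one match (1 total).

['b']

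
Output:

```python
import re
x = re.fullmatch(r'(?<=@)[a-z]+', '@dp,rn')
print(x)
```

None

Because the assertion is zero-width, the text it checks is not consumed and won't appear in the result.
For `fullmatch`, every character of the input must be accounted for by the pattern.
Here the pattern can't cover the whole string, so the call returns None.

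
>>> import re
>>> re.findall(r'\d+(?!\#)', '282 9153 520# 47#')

['282', '9153', '52', '4']

Because the assertion is negative and zero-width, positions next to the forbidden text are skipped.
Matches: at [0:3] → '282'; at [4:8] → '9153'; at [9:11] → '52'; at [14:15] → '4'.
`findall` yields the raw match text (4 of them) because the pattern has no groups.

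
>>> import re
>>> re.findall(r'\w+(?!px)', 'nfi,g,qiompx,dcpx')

['nfi', 'g', 'qiompx', 'dcpx']

`(?!…)`/`(?<!…)` only lets a position through if the neighbouring text does NOT match; no characters are consumed.
Matches: at [0:3] → 'nfi'; at [4:5] → 'g'; at [6:12] → 'qiompx'; at [13:17] → 'dcpx'.
With no groups in the pattern, `findall` gives back each whole match — 4 here.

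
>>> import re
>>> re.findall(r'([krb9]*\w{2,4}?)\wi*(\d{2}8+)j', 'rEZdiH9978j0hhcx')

2 groups means the one result is a tuple of 2 captured strings — 1 here.

[('ZdiH', '978')]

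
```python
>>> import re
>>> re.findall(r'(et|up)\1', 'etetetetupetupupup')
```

['et', 'et', 'up']

`\1` has to match the exact text group 1 already captured.
Scanning left to right: at [0:4] match 'etet', group 1 = 'et'; at [4:8] match 'etet', group 1 = 'et'; at [12:16] match 'upup', group 1 = 'up'.
Because there's exactly one group, `findall` drops the full match and keeps group 1 from each hit.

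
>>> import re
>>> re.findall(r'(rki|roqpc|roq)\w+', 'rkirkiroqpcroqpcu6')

['rki']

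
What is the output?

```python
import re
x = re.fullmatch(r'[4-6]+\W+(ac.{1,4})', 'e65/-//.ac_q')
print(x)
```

None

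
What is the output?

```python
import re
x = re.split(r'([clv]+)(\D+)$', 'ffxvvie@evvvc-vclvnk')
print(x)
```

Pattern: one or more of one of [clv] (captured); then one or more of a non-digit (captured); then anchored at the end.
`re.split` interleaves the captured-group text with the surrounding fragments.

['ffx', 'vv', 'ie@evvvc-vclvnk', '']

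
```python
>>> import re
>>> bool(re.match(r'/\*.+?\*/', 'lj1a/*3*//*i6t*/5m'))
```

False

With `match`, the pattern is implicitly anchored at the beginning.
Here position 0 doesn't satisfy it, so the call returns None, and `bool(None)` is False.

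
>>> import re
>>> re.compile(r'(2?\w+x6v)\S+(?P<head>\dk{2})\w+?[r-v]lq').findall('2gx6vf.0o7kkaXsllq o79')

[]

2 groups means each result is a tuple of 2 captured strings — 0 here.
Nothing in the string satisfies the pattern, so the list is empty.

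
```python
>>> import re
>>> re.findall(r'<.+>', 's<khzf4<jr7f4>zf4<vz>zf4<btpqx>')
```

['<khzf4<jr7f4>zf4<vz>zf4<btpqx>']

With no groups in the pattern, `findall` gives back each whole match — 1 here.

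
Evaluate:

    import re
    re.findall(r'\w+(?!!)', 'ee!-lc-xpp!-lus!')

['e', 'lc', 'xp', 'lu']

The negative lookahead/lookbehind blocks any match where the forbidden context is present.
Scanning left to right: at [0:1] → 'e'; at [4:6] → 'lc'; at [7:9] → 'xp'; at [12:14] → 'lu'.
`findall` yields the raw match text (4 of them) because the pattern has no groups.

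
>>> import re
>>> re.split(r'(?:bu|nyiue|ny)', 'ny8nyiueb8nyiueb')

['', '8', 'b8', 'b']

Branches in `(...|...)` are attempted left-to-right; the first branch that allows the whole pattern to succeed is taken.
Matches to split on: at [0:2] → 'ny'; at [3:8] → 'nyiue'; at [10:15] → 'nyiue'.
`split` removes every match and returns the 4 fragments in between.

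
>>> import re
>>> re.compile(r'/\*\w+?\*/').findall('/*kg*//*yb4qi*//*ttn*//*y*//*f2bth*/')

Since nothing is captured, `findall` lists the 5 matched substrings directly.

['/*kg*/', '/*yb4qi*/', '/*ttn*/', '/*y*/', '/*f2bth*/']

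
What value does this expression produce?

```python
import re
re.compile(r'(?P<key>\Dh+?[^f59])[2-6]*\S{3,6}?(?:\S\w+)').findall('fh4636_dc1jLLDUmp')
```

['fh4']

This matches a non-digit, then one or more of the literal 'h' (lazy), then any character except [f59] (captured as 'key'); then zero or more of a character in [2-6], then 3 to 6 of a non-whitespace character (lazy); then a non-whitespace character, then one or more of a word character (non-capturing group).
Matches: at [0:17] match 'fh4636_dc1jLLDUmp', group 1 = 'fh4'.
Because there's exactly one group, `findall` drops the full match and keeps group 1 from the one hit.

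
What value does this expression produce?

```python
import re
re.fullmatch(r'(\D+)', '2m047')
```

None

Pattern: one or more of a non-digit (captured).
`re.fullmatch` requires the pattern to consume the entire string.
Here the pattern can't cover the whole string, so the call returns None.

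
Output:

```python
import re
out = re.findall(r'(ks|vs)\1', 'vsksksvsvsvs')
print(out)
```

The backreference `\1` re-matches whatever the first group consumed, character for character.
Matches: at [2:6] match 'ksks', group 1 = 'ks'; at [6:10] match 'vsvs', group 1 = 'vs'.
Because there's exactly one group, `findall` drops the full match and keeps group 1 from each hit.

['ks', 'vs']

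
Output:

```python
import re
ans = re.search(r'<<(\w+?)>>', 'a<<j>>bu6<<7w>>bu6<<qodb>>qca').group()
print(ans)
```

The match spans [1:6] → '<<j>>'.

<<j>>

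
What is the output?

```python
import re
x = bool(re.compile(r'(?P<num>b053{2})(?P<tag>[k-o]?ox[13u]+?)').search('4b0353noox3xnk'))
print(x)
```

False

This matches the literal 'b05', then exactly 2 of the literal '3' (captured as 'num'); then optionally a character in [k-o], then the literal 'ox', then one or more of one of [13u] (lazy) (captured as 'tag').
`search` walks the string left to right and returns the first match it finds.
Here the pattern never matches, so the call returns None, and `bool(None)` is False.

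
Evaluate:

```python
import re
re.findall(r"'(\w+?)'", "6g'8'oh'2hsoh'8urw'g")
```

['8', '2hsoh']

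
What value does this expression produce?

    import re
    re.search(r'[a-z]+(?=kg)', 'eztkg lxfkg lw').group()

'ezt'

Because the assertion is zero-width, the text it checks is not consumed and won't appear in the result.
`search` walks the string left to right and returns the first match it finds.
The match spans [0:3] → 'ezt'.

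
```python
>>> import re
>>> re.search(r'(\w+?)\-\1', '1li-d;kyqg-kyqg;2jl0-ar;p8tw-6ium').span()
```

After group 1 captures some text, `\1` only succeeds where that same text appears again.
`re.search` tries every starting position until one works.
The match spans [6:15] → 'kyqg-kyqg'.
Captured: group 1 = 'kyqg'.

(6, 15)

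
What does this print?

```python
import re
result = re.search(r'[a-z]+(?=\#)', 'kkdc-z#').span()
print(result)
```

Because the assertion is zero-width, the text it checks is not consumed and won't appear in the result.
The match spans [5:6] → 'z'.

(5, 6)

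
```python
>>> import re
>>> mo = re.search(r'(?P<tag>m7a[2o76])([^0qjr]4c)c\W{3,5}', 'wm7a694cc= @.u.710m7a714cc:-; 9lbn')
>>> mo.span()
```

(1, 13)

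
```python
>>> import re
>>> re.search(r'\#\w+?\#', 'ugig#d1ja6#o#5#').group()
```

'#d1ja6#'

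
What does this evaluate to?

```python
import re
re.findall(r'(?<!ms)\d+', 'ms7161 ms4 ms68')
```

['161', '8']

Because the assertion is negative and zero-width, positions next to the forbidden text are skipped.
Matches: at [3:6] → '161'; at [14:15] → '8'.
Since nothing is captured, `findall` lists the 2 matched substrings directly.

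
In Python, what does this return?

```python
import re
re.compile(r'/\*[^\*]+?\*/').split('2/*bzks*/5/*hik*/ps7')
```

['2', '5', 'ps7']

Matches to split on: at [1:9] → '/*bzks*/'; at [10:17] → '/*hik*/'.
Splitting on the pattern gives 3 pieces.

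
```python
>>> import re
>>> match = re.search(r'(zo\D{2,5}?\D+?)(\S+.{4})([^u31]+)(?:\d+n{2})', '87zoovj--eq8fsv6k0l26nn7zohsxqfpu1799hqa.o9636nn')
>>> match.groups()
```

The match spans [2:48] → 'zoovj--eq8fsv6k0l26nn7zohsxqfpu1799hqa.o9636nn'.
Captured: group 1 = 'zoovj', group 2 = '--eq8fsv6k0l26nn7zohsxqfpu1799hqa.o9', group 3 = '6'.

('zoovj', '--eq8fsv6k0l26nn7zohsxqfpu1799hqa.o9', '6')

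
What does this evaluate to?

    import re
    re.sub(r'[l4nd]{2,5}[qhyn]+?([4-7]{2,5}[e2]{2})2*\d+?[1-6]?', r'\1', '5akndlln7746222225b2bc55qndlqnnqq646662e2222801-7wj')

This matches 2 to 5 of one of [l4nd], then one or more of one of [qhyn] (lazy); then 2 to 5 of a character in [4-7], then exactly 2 of one of [e2] (captured); then zero or more of a literal '2', then one or more of a digit (lazy), then optionally a character in [1-6].
Each match is replaced using the text its own group 1 captured.

'5ak774622b2bc55q646662e01-7wj'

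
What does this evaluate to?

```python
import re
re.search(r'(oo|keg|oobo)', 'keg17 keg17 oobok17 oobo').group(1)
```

'keg'

The match spans [0:3] → 'keg'.
Captured: group 1 = 'keg'.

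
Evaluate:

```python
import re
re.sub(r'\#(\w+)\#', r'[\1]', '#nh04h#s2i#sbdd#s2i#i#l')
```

'[nh04h]s2i[sbdd]s2i[i]l'

Matches: at [0:7] → '#nh04h#'; at [10:16] → '#sbdd#'; at [19:22] → '#i#'.
Each match is replaced using the text its own group 1 captured.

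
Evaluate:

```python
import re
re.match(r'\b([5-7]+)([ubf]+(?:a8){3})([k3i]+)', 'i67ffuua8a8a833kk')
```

The pattern matches a word boundary (`\b`, zero-width); then one or more of a character in [5-7] (captured); then one or more of one of [ubf], then the literal 'a8' repeated 3 times (captured); then one or more of one of [k3i] (captured).
`match` is anchored at position 0; if the pattern doesn't fit there, it returns None.
Here the pattern fails at index 0, so the call returns None.

None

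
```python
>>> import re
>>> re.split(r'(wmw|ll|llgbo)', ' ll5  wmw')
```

[' ', 'll', '5  ', 'wmw', '']

Matches to split on: at [1:3] → 'll'; at [6:9] → 'wmw'.
The group in the pattern means `split` returns the separators' captures alongside the pieces.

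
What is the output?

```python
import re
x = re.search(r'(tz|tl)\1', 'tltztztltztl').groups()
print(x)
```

('tz',)

The backreference `\1` re-matches whatever the first group consumed, character for character.
`re.search` scans for the first position where the pattern succeeds.
The match spans [2:6] → 'tztz'.
Captured: group 1 = 'tz'.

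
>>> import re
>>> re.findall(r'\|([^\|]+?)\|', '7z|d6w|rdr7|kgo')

Matches: at [2:7] match '|d6w|', group 1 = 'd6w'.
`findall` collects group 1 from the one match (1 total).

['d6w']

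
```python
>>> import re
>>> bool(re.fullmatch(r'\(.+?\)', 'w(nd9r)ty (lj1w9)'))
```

`re.fullmatch` is like wrapping the pattern in `^…$` (in single-line mode).
Here the pattern can't cover the whole string, so the call returns None, and `bool(None)` is False.

False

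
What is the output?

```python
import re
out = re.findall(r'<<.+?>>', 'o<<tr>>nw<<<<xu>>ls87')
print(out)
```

The `?` after the quantifier makes it lazy — it takes as little as possible before letting the rest of the pattern try.
With no groups in the pattern, `findall` gives back each whole match — 2 here.

['<<tr>>', '<<<<xu>>']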